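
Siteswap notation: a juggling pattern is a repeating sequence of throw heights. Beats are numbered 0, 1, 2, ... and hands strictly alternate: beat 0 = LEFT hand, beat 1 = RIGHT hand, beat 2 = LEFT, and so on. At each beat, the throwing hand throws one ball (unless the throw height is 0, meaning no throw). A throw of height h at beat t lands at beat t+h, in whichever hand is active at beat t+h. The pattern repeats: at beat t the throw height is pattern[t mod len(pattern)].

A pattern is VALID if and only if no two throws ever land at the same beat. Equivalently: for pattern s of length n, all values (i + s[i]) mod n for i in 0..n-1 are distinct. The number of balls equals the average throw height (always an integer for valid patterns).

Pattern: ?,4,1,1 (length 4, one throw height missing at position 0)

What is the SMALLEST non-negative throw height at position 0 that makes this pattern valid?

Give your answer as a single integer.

Answer: 2

Derivation:
i=0: s[i]=? (unknown)
i=1: (1 + 4) mod 4 = 1
i=2: (2 + 1) mod 4 = 3
i=3: (3 + 1) mod 4 = 0
Known residues: [0, 1, 3]; need a permutation of 0..3, so missing residue r = 2
Need (0 + s) mod 4 = 2; smallest s = (2 - 0) mod 4 = 2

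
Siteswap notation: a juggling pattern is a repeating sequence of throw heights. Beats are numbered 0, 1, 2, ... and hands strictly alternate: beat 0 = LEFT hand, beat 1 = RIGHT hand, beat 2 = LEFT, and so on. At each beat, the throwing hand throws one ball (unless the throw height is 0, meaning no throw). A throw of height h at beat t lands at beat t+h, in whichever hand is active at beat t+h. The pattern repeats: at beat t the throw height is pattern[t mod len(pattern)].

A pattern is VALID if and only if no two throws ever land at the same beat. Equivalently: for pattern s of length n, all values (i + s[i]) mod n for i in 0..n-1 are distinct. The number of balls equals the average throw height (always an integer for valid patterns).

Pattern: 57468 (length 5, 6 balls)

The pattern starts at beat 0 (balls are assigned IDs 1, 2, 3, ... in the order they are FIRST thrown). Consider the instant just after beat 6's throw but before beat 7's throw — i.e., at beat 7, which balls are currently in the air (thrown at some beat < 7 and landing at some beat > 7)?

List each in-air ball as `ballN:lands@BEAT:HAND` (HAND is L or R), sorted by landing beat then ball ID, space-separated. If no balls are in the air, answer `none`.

Answer: ball2:lands@8:L ball4:lands@9:R ball1:lands@10:L ball5:lands@12:L ball3:lands@13:R

Derivation:
Beat 0 (L): throw ball1 h=5 -> lands@5:R; in-air after throw: [b1@5:R]
Beat 1 (R): throw ball2 h=7 -> lands@8:L; in-air after throw: [b1@5:R b2@8:L]
Beat 2 (L): throw ball3 h=4 -> lands@6:L; in-air after throw: [b1@5:R b3@6:L b2@8:L]
Beat 3 (R): throw ball4 h=6 -> lands@9:R; in-air after throw: [b1@5:R b3@6:L b2@8:L b4@9:R]
Beat 4 (L): throw ball5 h=8 -> lands@12:L; in-air after throw: [b1@5:R b3@6:L b2@8:L b4@9:R b5@12:L]
Beat 5 (R): throw ball1 h=5 -> lands@10:L; in-air after throw: [b3@6:L b2@8:L b4@9:R b1@10:L b5@12:L]
Beat 6 (L): throw ball3 h=7 -> lands@13:R; in-air after throw: [b2@8:L b4@9:R b1@10:L b5@12:L b3@13:R]
Beat 7 (R): throw ball6 h=4 -> lands@11:R; in-air after throw: [b2@8:L b4@9:R b1@10:L b6@11:R b5@12:L b3@13:R]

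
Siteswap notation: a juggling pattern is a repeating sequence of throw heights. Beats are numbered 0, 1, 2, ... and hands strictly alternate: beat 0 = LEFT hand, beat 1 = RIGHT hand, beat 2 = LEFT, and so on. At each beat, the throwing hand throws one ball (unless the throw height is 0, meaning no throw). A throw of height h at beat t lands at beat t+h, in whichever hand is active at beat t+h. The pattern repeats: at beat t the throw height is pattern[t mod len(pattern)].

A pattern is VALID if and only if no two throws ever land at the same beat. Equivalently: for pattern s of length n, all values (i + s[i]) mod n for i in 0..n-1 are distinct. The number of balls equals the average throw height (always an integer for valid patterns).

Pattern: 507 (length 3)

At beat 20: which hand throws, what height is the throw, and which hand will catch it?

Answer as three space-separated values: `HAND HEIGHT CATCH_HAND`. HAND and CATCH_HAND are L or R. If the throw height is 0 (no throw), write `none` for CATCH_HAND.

Answer: L 7 R

Derivation:
Beat 20: 20 mod 2 = 0, so hand = L
Throw height = pattern[20 mod 3] = pattern[2] = 7
Lands at beat 20+7=27, 27 mod 2 = 1, so catch hand = R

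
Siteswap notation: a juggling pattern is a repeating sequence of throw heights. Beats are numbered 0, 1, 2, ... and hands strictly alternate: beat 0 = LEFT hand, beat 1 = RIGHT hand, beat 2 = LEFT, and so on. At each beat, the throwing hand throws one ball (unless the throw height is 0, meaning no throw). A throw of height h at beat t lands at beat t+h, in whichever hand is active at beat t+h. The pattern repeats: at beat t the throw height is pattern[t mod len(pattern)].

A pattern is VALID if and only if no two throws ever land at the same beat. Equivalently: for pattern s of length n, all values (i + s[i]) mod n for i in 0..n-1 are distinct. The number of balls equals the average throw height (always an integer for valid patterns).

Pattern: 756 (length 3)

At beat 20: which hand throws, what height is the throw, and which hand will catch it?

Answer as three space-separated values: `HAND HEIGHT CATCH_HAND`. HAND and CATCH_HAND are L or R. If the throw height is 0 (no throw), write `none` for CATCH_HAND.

Answer: L 6 L

Derivation:
Beat 20: 20 mod 2 = 0, so hand = L
Throw height = pattern[20 mod 3] = pattern[2] = 6
Lands at beat 20+6=26, 26 mod 2 = 0, so catch hand = L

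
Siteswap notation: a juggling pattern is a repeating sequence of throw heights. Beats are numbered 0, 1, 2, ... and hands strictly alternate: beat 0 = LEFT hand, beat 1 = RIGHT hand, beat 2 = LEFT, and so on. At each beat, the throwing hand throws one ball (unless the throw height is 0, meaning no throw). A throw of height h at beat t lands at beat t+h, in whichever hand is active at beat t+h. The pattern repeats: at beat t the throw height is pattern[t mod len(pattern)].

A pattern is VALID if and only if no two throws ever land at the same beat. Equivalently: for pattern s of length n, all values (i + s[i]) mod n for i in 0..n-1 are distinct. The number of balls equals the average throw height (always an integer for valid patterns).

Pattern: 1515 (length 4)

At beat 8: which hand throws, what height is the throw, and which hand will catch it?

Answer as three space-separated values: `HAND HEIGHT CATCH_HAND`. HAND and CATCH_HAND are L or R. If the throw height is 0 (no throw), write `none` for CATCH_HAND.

Beat 8: 8 mod 2 = 0, so hand = L
Throw height = pattern[8 mod 4] = pattern[0] = 1
Lands at beat 8+1=9, 9 mod 2 = 1, so catch hand = R

Answer: L 1 R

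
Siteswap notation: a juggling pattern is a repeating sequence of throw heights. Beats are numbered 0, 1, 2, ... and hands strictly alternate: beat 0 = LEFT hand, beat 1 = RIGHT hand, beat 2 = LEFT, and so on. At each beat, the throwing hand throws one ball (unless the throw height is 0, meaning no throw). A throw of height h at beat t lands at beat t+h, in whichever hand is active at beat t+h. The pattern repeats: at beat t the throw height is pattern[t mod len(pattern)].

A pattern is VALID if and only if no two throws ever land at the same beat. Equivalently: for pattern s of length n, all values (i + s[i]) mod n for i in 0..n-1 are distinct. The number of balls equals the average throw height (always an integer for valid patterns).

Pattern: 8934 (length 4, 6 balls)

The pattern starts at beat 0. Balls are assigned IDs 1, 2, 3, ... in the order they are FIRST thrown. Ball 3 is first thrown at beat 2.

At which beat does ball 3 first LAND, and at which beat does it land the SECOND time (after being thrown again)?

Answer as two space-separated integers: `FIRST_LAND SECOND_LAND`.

Beat 0 (L): throw ball1 h=8 -> lands@8:L; in-air after throw: [b1@8:L]
Beat 1 (R): throw ball2 h=9 -> lands@10:L; in-air after throw: [b1@8:L b2@10:L]
Beat 2 (L): throw ball3 h=3 -> lands@5:R; in-air after throw: [b3@5:R b1@8:L b2@10:L]
Beat 3 (R): throw ball4 h=4 -> lands@7:R; in-air after throw: [b3@5:R b4@7:R b1@8:L b2@10:L]
Beat 4 (L): throw ball5 h=8 -> lands@12:L; in-air after throw: [b3@5:R b4@7:R b1@8:L b2@10:L b5@12:L]
Beat 5 (R): throw ball3 h=9 -> lands@14:L; in-air after throw: [b4@7:R b1@8:L b2@10:L b5@12:L b3@14:L]
Beat 6 (L): throw ball6 h=3 -> lands@9:R; in-air after throw: [b4@7:R b1@8:L b6@9:R b2@10:L b5@12:L b3@14:L]
Beat 7 (R): throw ball4 h=4 -> lands@11:R; in-air after throw: [b1@8:L b6@9:R b2@10:L b4@11:R b5@12:L b3@14:L]
Beat 8 (L): throw ball1 h=8 -> lands@16:L; in-air after throw: [b6@9:R b2@10:L b4@11:R b5@12:L b3@14:L b1@16:L]
Beat 9 (R): throw ball6 h=9 -> lands@18:L; in-air after throw: [b2@10:L b4@11:R b5@12:L b3@14:L b1@16:L b6@18:L]
Beat 10 (L): throw ball2 h=3 -> lands@13:R; in-air after throw: [b4@11:R b5@12:L b2@13:R b3@14:L b1@16:L b6@18:L]
Beat 11 (R): throw ball4 h=4 -> lands@15:R; in-air after throw: [b5@12:L b2@13:R b3@14:L b4@15:R b1@16:L b6@18:L]
Beat 12 (L): throw ball5 h=8 -> lands@20:L; in-air after throw: [b2@13:R b3@14:L b4@15:R b1@16:L b6@18:L b5@20:L]
Beat 13 (R): throw ball2 h=9 -> lands@22:L; in-air after throw: [b3@14:L b4@15:R b1@16:L b6@18:L b5@20:L b2@22:L]
Beat 14 (L): throw ball3 h=3 -> lands@17:R; in-air after throw: [b4@15:R b1@16:L b3@17:R b6@18:L b5@20:L b2@22:L]
Ball 3: thrown@2 h=3 -> first land @5; rethrown@5 h=9 -> second land @14

Answer: 5 14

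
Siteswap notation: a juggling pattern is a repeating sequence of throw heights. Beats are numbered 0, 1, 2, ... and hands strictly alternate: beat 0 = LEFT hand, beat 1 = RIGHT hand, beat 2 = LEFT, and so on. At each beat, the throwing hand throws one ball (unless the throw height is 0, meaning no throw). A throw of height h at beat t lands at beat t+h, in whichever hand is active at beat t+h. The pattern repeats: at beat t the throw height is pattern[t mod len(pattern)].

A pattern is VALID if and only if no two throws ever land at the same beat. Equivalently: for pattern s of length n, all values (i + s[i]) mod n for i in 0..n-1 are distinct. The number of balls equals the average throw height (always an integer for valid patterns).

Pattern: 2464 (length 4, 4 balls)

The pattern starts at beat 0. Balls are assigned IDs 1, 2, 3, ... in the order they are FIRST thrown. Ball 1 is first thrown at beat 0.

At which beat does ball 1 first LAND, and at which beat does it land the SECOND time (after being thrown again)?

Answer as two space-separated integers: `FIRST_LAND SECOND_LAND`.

Answer: 2 8

Derivation:
Beat 0 (L): throw ball1 h=2 -> lands@2:L; in-air after throw: [b1@2:L]
Beat 1 (R): throw ball2 h=4 -> lands@5:R; in-air after throw: [b1@2:L b2@5:R]
Beat 2 (L): throw ball1 h=6 -> lands@8:L; in-air after throw: [b2@5:R b1@8:L]
Beat 3 (R): throw ball3 h=4 -> lands@7:R; in-air after throw: [b2@5:R b3@7:R b1@8:L]
Beat 4 (L): throw ball4 h=2 -> lands@6:L; in-air after throw: [b2@5:R b4@6:L b3@7:R b1@8:L]
Beat 5 (R): throw ball2 h=4 -> lands@9:R; in-air after throw: [b4@6:L b3@7:R b1@8:L b2@9:R]
Beat 6 (L): throw ball4 h=6 -> lands@12:L; in-air after throw: [b3@7:R b1@8:L b2@9:R b4@12:L]
Beat 7 (R): throw ball3 h=4 -> lands@11:R; in-air after throw: [b1@8:L b2@9:R b3@11:R b4@12:L]
Beat 8 (L): throw ball1 h=2 -> lands@10:L; in-air after throw: [b2@9:R b1@10:L b3@11:R b4@12:L]
Ball 1: thrown@0 h=2 -> first land @2; rethrown@2 h=6 -> second land @8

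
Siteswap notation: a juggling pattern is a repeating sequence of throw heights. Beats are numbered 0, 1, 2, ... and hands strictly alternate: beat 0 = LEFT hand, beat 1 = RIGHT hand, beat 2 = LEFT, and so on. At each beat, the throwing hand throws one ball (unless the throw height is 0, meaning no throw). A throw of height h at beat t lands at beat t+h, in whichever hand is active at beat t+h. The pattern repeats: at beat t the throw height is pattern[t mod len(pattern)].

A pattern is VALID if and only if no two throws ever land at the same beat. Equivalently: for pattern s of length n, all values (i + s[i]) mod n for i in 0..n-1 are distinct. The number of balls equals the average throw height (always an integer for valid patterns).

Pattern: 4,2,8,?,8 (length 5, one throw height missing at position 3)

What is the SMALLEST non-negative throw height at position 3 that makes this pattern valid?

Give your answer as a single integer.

i=0: (0 + 4) mod 5 = 4
i=1: (1 + 2) mod 5 = 3
i=2: (2 + 8) mod 5 = 0
i=3: s[i]=? (unknown)
i=4: (4 + 8) mod 5 = 2
Known residues: [0, 2, 3, 4]; need a permutation of 0..4, so missing residue r = 1
Need (3 + s) mod 5 = 1; smallest s = (1 - 3) mod 5 = 3

Answer: 3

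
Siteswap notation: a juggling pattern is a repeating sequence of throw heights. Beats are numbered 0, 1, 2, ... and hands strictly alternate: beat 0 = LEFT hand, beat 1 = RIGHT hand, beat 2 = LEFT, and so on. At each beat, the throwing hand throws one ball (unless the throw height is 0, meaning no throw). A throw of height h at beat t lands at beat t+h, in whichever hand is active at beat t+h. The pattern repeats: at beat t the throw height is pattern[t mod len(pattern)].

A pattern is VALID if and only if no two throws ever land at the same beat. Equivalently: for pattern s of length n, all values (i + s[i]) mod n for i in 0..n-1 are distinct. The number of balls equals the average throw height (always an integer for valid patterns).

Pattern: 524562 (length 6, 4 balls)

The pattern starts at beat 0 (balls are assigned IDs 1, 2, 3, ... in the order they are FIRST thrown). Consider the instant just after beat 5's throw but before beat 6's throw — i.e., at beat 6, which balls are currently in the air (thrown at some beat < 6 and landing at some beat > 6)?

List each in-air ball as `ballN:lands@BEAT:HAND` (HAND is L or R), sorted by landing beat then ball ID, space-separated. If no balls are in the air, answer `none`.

Answer: ball1:lands@7:R ball2:lands@8:L ball4:lands@10:L

Derivation:
Beat 0 (L): throw ball1 h=5 -> lands@5:R; in-air after throw: [b1@5:R]
Beat 1 (R): throw ball2 h=2 -> lands@3:R; in-air after throw: [b2@3:R b1@5:R]
Beat 2 (L): throw ball3 h=4 -> lands@6:L; in-air after throw: [b2@3:R b1@5:R b3@6:L]
Beat 3 (R): throw ball2 h=5 -> lands@8:L; in-air after throw: [b1@5:R b3@6:L b2@8:L]
Beat 4 (L): throw ball4 h=6 -> lands@10:L; in-air after throw: [b1@5:R b3@6:L b2@8:L b4@10:L]
Beat 5 (R): throw ball1 h=2 -> lands@7:R; in-air after throw: [b3@6:L b1@7:R b2@8:L b4@10:L]
Beat 6 (L): throw ball3 h=5 -> lands@11:R; in-air after throw: [b1@7:R b2@8:L b4@10:L b3@11:R]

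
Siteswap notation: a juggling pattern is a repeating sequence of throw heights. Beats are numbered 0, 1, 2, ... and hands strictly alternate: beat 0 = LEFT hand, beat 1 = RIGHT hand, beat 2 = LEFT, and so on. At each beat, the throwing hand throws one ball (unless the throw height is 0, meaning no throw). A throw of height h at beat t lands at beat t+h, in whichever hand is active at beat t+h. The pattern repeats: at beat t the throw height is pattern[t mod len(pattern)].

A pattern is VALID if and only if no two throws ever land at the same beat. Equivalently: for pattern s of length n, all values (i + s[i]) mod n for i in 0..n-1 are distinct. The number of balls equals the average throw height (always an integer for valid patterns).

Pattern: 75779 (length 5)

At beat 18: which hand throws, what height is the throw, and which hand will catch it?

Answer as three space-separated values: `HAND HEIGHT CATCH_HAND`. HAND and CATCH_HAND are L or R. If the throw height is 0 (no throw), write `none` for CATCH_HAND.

Answer: L 7 R

Derivation:
Beat 18: 18 mod 2 = 0, so hand = L
Throw height = pattern[18 mod 5] = pattern[3] = 7
Lands at beat 18+7=25, 25 mod 2 = 1, so catch hand = R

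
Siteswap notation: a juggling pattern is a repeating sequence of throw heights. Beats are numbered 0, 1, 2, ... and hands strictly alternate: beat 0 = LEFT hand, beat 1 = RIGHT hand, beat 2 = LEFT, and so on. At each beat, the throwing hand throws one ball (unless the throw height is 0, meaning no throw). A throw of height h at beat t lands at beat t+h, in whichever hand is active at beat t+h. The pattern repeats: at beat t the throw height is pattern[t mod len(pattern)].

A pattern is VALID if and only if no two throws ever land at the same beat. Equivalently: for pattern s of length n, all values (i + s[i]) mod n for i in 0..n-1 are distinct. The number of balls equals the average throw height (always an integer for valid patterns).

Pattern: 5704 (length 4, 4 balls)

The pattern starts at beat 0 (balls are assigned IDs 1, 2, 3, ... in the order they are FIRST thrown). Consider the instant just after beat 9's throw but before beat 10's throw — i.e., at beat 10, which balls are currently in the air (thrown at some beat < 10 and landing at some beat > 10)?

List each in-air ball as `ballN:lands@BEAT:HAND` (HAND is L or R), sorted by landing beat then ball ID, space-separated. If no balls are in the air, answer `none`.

Answer: ball3:lands@11:R ball1:lands@12:L ball2:lands@13:R ball4:lands@16:L

Derivation:
Beat 0 (L): throw ball1 h=5 -> lands@5:R; in-air after throw: [b1@5:R]
Beat 1 (R): throw ball2 h=7 -> lands@8:L; in-air after throw: [b1@5:R b2@8:L]
Beat 3 (R): throw ball3 h=4 -> lands@7:R; in-air after throw: [b1@5:R b3@7:R b2@8:L]
Beat 4 (L): throw ball4 h=5 -> lands@9:R; in-air after throw: [b1@5:R b3@7:R b2@8:L b4@9:R]
Beat 5 (R): throw ball1 h=7 -> lands@12:L; in-air after throw: [b3@7:R b2@8:L b4@9:R b1@12:L]
Beat 7 (R): throw ball3 h=4 -> lands@11:R; in-air after throw: [b2@8:L b4@9:R b3@11:R b1@12:L]
Beat 8 (L): throw ball2 h=5 -> lands@13:R; in-air after throw: [b4@9:R b3@11:R b1@12:L b2@13:R]
Beat 9 (R): throw ball4 h=7 -> lands@16:L; in-air after throw: [b3@11:R b1@12:L b2@13:R b4@16:L]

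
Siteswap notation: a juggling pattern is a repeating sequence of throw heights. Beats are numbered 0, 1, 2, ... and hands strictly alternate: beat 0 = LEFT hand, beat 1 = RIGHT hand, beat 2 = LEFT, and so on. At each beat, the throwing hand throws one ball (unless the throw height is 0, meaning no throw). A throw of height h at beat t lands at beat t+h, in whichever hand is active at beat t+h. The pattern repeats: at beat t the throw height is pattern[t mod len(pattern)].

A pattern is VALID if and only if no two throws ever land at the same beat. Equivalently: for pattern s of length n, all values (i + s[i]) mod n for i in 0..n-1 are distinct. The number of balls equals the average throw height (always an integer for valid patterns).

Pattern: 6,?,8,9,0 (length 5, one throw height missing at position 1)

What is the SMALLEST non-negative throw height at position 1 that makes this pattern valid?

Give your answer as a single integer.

i=0: (0 + 6) mod 5 = 1
i=1: s[i]=? (unknown)
i=2: (2 + 8) mod 5 = 0
i=3: (3 + 9) mod 5 = 2
i=4: (4 + 0) mod 5 = 4
Known residues: [0, 1, 2, 4]; need a permutation of 0..4, so missing residue r = 3
Need (1 + s) mod 5 = 3; smallest s = (3 - 1) mod 5 = 2

Answer: 2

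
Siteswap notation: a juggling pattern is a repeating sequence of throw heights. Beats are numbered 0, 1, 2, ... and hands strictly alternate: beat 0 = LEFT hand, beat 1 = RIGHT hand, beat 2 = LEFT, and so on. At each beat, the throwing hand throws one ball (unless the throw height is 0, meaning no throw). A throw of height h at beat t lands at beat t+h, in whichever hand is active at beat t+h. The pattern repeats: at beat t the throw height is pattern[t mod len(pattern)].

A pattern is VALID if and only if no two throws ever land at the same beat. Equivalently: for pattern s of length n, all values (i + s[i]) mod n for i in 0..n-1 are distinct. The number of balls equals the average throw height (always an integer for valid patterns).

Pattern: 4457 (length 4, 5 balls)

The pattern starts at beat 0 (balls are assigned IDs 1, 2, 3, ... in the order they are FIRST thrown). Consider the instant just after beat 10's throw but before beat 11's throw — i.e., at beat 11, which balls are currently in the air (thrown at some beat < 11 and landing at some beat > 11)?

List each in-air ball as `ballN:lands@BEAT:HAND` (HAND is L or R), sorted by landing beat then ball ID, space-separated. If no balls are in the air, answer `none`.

Answer: ball1:lands@12:L ball2:lands@13:R ball3:lands@14:L ball4:lands@15:R

Derivation:
Beat 0 (L): throw ball1 h=4 -> lands@4:L; in-air after throw: [b1@4:L]
Beat 1 (R): throw ball2 h=4 -> lands@5:R; in-air after throw: [b1@4:L b2@5:R]
Beat 2 (L): throw ball3 h=5 -> lands@7:R; in-air after throw: [b1@4:L b2@5:R b3@7:R]
Beat 3 (R): throw ball4 h=7 -> lands@10:L; in-air after throw: [b1@4:L b2@5:R b3@7:R b4@10:L]
Beat 4 (L): throw ball1 h=4 -> lands@8:L; in-air after throw: [b2@5:R b3@7:R b1@8:L b4@10:L]
Beat 5 (R): throw ball2 h=4 -> lands@9:R; in-air after throw: [b3@7:R b1@8:L b2@9:R b4@10:L]
Beat 6 (L): throw ball5 h=5 -> lands@11:R; in-air after throw: [b3@7:R b1@8:L b2@9:R b4@10:L b5@11:R]
Beat 7 (R): throw ball3 h=7 -> lands@14:L; in-air after throw: [b1@8:L b2@9:R b4@10:L b5@11:R b3@14:L]
Beat 8 (L): throw ball1 h=4 -> lands@12:L; in-air after throw: [b2@9:R b4@10:L b5@11:R b1@12:L b3@14:L]
Beat 9 (R): throw ball2 h=4 -> lands@13:R; in-air after throw: [b4@10:L b5@11:R b1@12:L b2@13:R b3@14:L]
Beat 10 (L): throw ball4 h=5 -> lands@15:R; in-air after throw: [b5@11:R b1@12:L b2@13:R b3@14:L b4@15:R]
Beat 11 (R): throw ball5 h=7 -> lands@18:L; in-air after throw: [b1@12:L b2@13:R b3@14:L b4@15:R b5@18:L]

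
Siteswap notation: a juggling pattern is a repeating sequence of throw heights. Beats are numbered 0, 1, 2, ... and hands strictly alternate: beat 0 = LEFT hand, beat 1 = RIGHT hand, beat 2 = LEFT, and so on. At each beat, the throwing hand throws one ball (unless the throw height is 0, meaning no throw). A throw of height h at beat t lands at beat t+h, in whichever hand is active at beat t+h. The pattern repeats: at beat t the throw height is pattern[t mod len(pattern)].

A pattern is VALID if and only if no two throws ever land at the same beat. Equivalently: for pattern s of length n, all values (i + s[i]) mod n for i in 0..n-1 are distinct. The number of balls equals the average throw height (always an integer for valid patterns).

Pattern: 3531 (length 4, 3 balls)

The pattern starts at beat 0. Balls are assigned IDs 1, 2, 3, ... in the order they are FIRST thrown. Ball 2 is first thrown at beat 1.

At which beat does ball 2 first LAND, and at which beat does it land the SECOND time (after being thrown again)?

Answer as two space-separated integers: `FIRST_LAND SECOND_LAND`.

Answer: 6 9

Derivation:
Beat 0 (L): throw ball1 h=3 -> lands@3:R; in-air after throw: [b1@3:R]
Beat 1 (R): throw ball2 h=5 -> lands@6:L; in-air after throw: [b1@3:R b2@6:L]
Beat 2 (L): throw ball3 h=3 -> lands@5:R; in-air after throw: [b1@3:R b3@5:R b2@6:L]
Beat 3 (R): throw ball1 h=1 -> lands@4:L; in-air after throw: [b1@4:L b3@5:R b2@6:L]
Beat 4 (L): throw ball1 h=3 -> lands@7:R; in-air after throw: [b3@5:R b2@6:L b1@7:R]
Beat 5 (R): throw ball3 h=5 -> lands@10:L; in-air after throw: [b2@6:L b1@7:R b3@10:L]
Beat 6 (L): throw ball2 h=3 -> lands@9:R; in-air after throw: [b1@7:R b2@9:R b3@10:L]
Beat 7 (R): throw ball1 h=1 -> lands@8:L; in-air after throw: [b1@8:L b2@9:R b3@10:L]
Beat 8 (L): throw ball1 h=3 -> lands@11:R; in-air after throw: [b2@9:R b3@10:L b1@11:R]
Beat 9 (R): throw ball2 h=5 -> lands@14:L; in-air after throw: [b3@10:L b1@11:R b2@14:L]
Ball 2: thrown@1 h=5 -> first land @6; rethrown@6 h=3 -> second land @9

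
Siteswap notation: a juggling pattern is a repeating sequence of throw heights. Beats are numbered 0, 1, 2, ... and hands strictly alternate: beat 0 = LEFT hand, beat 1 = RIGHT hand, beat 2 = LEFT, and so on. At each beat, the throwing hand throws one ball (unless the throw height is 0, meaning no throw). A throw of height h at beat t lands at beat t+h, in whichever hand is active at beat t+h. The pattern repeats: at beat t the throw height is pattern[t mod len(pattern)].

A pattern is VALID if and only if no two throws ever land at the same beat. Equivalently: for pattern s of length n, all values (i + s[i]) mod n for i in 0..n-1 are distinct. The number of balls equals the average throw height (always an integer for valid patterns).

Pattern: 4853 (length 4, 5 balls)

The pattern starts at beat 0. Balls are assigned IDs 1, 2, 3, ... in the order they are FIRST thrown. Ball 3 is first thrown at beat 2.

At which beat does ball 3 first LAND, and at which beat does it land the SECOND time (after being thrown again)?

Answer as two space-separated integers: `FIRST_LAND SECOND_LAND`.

Beat 0 (L): throw ball1 h=4 -> lands@4:L; in-air after throw: [b1@4:L]
Beat 1 (R): throw ball2 h=8 -> lands@9:R; in-air after throw: [b1@4:L b2@9:R]
Beat 2 (L): throw ball3 h=5 -> lands@7:R; in-air after throw: [b1@4:L b3@7:R b2@9:R]
Beat 3 (R): throw ball4 h=3 -> lands@6:L; in-air after throw: [b1@4:L b4@6:L b3@7:R b2@9:R]
Beat 4 (L): throw ball1 h=4 -> lands@8:L; in-air after throw: [b4@6:L b3@7:R b1@8:L b2@9:R]
Beat 5 (R): throw ball5 h=8 -> lands@13:R; in-air after throw: [b4@6:L b3@7:R b1@8:L b2@9:R b5@13:R]
Beat 6 (L): throw ball4 h=5 -> lands@11:R; in-air after throw: [b3@7:R b1@8:L b2@9:R b4@11:R b5@13:R]
Beat 7 (R): throw ball3 h=3 -> lands@10:L; in-air after throw: [b1@8:L b2@9:R b3@10:L b4@11:R b5@13:R]
Beat 8 (L): throw ball1 h=4 -> lands@12:L; in-air after throw: [b2@9:R b3@10:L b4@11:R b1@12:L b5@13:R]
Beat 9 (R): throw ball2 h=8 -> lands@17:R; in-air after throw: [b3@10:L b4@11:R b1@12:L b5@13:R b2@17:R]
Beat 10 (L): throw ball3 h=5 -> lands@15:R; in-air after throw: [b4@11:R b1@12:L b5@13:R b3@15:R b2@17:R]
Ball 3: thrown@2 h=5 -> first land @7; rethrown@7 h=3 -> second land @10

Answer: 7 10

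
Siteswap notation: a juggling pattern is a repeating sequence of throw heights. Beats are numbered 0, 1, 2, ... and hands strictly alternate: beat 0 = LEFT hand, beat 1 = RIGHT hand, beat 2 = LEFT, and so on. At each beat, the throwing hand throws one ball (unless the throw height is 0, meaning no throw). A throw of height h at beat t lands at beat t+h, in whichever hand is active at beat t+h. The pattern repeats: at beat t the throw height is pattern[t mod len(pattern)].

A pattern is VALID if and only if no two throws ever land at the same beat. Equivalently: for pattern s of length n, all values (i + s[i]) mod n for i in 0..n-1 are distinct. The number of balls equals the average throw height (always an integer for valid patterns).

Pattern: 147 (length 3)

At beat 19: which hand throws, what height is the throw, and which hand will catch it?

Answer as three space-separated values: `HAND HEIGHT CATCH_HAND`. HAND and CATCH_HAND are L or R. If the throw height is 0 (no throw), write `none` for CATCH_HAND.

Answer: R 4 R

Derivation:
Beat 19: 19 mod 2 = 1, so hand = R
Throw height = pattern[19 mod 3] = pattern[1] = 4
Lands at beat 19+4=23, 23 mod 2 = 1, so catch hand = R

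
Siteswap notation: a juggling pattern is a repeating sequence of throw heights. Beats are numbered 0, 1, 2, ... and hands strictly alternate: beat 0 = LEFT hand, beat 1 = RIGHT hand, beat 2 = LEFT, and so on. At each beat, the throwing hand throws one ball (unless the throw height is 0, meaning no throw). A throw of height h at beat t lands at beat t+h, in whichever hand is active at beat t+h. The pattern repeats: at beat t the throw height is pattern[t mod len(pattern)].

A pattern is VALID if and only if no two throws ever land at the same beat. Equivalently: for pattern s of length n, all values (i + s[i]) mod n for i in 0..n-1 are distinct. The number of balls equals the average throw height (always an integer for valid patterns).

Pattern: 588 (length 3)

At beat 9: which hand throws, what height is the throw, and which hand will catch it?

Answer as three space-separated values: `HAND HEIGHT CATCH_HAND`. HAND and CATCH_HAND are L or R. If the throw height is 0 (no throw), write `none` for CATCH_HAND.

Beat 9: 9 mod 2 = 1, so hand = R
Throw height = pattern[9 mod 3] = pattern[0] = 5
Lands at beat 9+5=14, 14 mod 2 = 0, so catch hand = L

Answer: R 5 L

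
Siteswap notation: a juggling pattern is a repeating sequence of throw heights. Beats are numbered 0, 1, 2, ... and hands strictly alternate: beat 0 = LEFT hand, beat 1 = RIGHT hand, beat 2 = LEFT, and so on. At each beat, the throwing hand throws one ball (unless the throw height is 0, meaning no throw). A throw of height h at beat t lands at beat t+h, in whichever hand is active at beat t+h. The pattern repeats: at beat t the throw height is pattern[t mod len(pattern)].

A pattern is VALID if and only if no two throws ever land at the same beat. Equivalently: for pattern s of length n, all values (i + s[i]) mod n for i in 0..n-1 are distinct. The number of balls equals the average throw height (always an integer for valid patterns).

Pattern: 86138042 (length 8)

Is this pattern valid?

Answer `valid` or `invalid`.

i=0: (i + s[i]) mod n = (0 + 8) mod 8 = 0
i=1: (i + s[i]) mod n = (1 + 6) mod 8 = 7
i=2: (i + s[i]) mod n = (2 + 1) mod 8 = 3
i=3: (i + s[i]) mod n = (3 + 3) mod 8 = 6
i=4: (i + s[i]) mod n = (4 + 8) mod 8 = 4
i=5: (i + s[i]) mod n = (5 + 0) mod 8 = 5
i=6: (i + s[i]) mod n = (6 + 4) mod 8 = 2
i=7: (i + s[i]) mod n = (7 + 2) mod 8 = 1
Residues: [0, 7, 3, 6, 4, 5, 2, 1], distinct: True

Answer: valid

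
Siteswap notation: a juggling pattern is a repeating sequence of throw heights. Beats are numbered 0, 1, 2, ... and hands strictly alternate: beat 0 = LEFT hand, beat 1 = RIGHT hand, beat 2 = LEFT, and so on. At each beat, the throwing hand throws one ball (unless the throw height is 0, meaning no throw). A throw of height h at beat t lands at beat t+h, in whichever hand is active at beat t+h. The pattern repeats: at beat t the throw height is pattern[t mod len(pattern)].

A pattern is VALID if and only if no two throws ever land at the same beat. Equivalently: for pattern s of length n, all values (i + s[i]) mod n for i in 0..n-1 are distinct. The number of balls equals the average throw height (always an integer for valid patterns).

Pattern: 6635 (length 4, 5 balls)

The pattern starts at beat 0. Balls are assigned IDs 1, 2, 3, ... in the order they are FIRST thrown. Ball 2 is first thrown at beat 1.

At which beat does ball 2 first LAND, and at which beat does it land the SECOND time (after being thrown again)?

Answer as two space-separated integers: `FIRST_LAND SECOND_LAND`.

Answer: 7 12

Derivation:
Beat 0 (L): throw ball1 h=6 -> lands@6:L; in-air after throw: [b1@6:L]
Beat 1 (R): throw ball2 h=6 -> lands@7:R; in-air after throw: [b1@6:L b2@7:R]
Beat 2 (L): throw ball3 h=3 -> lands@5:R; in-air after throw: [b3@5:R b1@6:L b2@7:R]
Beat 3 (R): throw ball4 h=5 -> lands@8:L; in-air after throw: [b3@5:R b1@6:L b2@7:R b4@8:L]
Beat 4 (L): throw ball5 h=6 -> lands@10:L; in-air after throw: [b3@5:R b1@6:L b2@7:R b4@8:L b5@10:L]
Beat 5 (R): throw ball3 h=6 -> lands@11:R; in-air after throw: [b1@6:L b2@7:R b4@8:L b5@10:L b3@11:R]
Beat 6 (L): throw ball1 h=3 -> lands@9:R; in-air after throw: [b2@7:R b4@8:L b1@9:R b5@10:L b3@11:R]
Beat 7 (R): throw ball2 h=5 -> lands@12:L; in-air after throw: [b4@8:L b1@9:R b5@10:L b3@11:R b2@12:L]
Beat 8 (L): throw ball4 h=6 -> lands@14:L; in-air after throw: [b1@9:R b5@10:L b3@11:R b2@12:L b4@14:L]
Beat 9 (R): throw ball1 h=6 -> lands@15:R; in-air after throw: [b5@10:L b3@11:R b2@12:L b4@14:L b1@15:R]
Beat 10 (L): throw ball5 h=3 -> lands@13:R; in-air after throw: [b3@11:R b2@12:L b5@13:R b4@14:L b1@15:R]
Beat 11 (R): throw ball3 h=5 -> lands@16:L; in-air after throw: [b2@12:L b5@13:R b4@14:L b1@15:R b3@16:L]
Beat 12 (L): throw ball2 h=6 -> lands@18:L; in-air after throw: [b5@13:R b4@14:L b1@15:R b3@16:L b2@18:L]
Ball 2: thrown@1 h=6 -> first land @7; rethrown@7 h=5 -> second land @12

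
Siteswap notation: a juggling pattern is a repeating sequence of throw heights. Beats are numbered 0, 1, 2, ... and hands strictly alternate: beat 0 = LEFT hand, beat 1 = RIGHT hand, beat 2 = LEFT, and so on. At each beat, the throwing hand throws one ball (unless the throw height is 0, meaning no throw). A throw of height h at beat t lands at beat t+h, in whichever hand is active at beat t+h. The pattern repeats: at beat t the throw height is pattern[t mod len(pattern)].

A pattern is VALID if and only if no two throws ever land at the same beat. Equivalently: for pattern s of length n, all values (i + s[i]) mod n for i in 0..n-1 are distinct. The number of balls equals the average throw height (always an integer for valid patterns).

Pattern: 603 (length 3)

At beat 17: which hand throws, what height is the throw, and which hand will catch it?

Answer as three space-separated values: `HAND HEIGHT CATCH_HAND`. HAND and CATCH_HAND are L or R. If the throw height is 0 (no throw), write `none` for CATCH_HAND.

Answer: R 3 L

Derivation:
Beat 17: 17 mod 2 = 1, so hand = R
Throw height = pattern[17 mod 3] = pattern[2] = 3
Lands at beat 17+3=20, 20 mod 2 = 0, so catch hand = L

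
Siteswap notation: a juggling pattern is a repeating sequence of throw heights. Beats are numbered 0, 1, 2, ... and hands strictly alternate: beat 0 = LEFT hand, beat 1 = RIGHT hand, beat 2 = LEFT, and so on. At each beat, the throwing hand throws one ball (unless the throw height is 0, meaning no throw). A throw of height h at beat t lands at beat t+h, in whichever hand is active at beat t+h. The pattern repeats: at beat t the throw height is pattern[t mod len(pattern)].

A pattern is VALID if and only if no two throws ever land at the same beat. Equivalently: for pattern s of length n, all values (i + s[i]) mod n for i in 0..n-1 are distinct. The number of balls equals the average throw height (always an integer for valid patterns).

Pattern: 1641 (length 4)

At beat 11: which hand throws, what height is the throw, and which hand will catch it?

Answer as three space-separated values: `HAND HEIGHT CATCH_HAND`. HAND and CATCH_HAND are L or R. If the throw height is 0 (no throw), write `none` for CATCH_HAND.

Answer: R 1 L

Derivation:
Beat 11: 11 mod 2 = 1, so hand = R
Throw height = pattern[11 mod 4] = pattern[3] = 1
Lands at beat 11+1=12, 12 mod 2 = 0, so catch hand = L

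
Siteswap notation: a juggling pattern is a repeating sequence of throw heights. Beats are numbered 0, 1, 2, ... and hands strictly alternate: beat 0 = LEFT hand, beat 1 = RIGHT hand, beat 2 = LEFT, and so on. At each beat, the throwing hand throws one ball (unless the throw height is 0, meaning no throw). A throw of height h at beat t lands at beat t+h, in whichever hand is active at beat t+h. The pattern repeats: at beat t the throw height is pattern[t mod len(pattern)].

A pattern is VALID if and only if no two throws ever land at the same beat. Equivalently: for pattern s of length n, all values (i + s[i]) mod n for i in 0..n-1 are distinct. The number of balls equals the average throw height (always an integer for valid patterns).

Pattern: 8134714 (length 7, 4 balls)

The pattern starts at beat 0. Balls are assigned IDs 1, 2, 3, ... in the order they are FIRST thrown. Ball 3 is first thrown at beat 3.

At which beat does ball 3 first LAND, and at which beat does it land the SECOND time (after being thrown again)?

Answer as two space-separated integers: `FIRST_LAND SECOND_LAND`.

Answer: 7 15

Derivation:
Beat 0 (L): throw ball1 h=8 -> lands@8:L; in-air after throw: [b1@8:L]
Beat 1 (R): throw ball2 h=1 -> lands@2:L; in-air after throw: [b2@2:L b1@8:L]
Beat 2 (L): throw ball2 h=3 -> lands@5:R; in-air after throw: [b2@5:R b1@8:L]
Beat 3 (R): throw ball3 h=4 -> lands@7:R; in-air after throw: [b2@5:R b3@7:R b1@8:L]
Beat 4 (L): throw ball4 h=7 -> lands@11:R; in-air after throw: [b2@5:R b3@7:R b1@8:L b4@11:R]
Beat 5 (R): throw ball2 h=1 -> lands@6:L; in-air after throw: [b2@6:L b3@7:R b1@8:L b4@11:R]
Beat 6 (L): throw ball2 h=4 -> lands@10:L; in-air after throw: [b3@7:R b1@8:L b2@10:L b4@11:R]
Beat 7 (R): throw ball3 h=8 -> lands@15:R; in-air after throw: [b1@8:L b2@10:L b4@11:R b3@15:R]
Beat 8 (L): throw ball1 h=1 -> lands@9:R; in-air after throw: [b1@9:R b2@10:L b4@11:R b3@15:R]
Beat 9 (R): throw ball1 h=3 -> lands@12:L; in-air after throw: [b2@10:L b4@11:R b1@12:L b3@15:R]
Beat 10 (L): throw ball2 h=4 -> lands@14:L; in-air after throw: [b4@11:R b1@12:L b2@14:L b3@15:R]
Beat 11 (R): throw ball4 h=7 -> lands@18:L; in-air after throw: [b1@12:L b2@14:L b3@15:R b4@18:L]
Beat 12 (L): throw ball1 h=1 -> lands@13:R; in-air after throw: [b1@13:R b2@14:L b3@15:R b4@18:L]
Beat 13 (R): throw ball1 h=4 -> lands@17:R; in-air after throw: [b2@14:L b3@15:R b1@17:R b4@18:L]
Beat 14 (L): throw ball2 h=8 -> lands@22:L; in-air after throw: [b3@15:R b1@17:R b4@18:L b2@22:L]
Beat 15 (R): throw ball3 h=1 -> lands@16:L; in-air after throw: [b3@16:L b1@17:R b4@18:L b2@22:L]
Ball 3: thrown@3 h=4 -> first land @7; rethrown@7 h=8 -> second land @15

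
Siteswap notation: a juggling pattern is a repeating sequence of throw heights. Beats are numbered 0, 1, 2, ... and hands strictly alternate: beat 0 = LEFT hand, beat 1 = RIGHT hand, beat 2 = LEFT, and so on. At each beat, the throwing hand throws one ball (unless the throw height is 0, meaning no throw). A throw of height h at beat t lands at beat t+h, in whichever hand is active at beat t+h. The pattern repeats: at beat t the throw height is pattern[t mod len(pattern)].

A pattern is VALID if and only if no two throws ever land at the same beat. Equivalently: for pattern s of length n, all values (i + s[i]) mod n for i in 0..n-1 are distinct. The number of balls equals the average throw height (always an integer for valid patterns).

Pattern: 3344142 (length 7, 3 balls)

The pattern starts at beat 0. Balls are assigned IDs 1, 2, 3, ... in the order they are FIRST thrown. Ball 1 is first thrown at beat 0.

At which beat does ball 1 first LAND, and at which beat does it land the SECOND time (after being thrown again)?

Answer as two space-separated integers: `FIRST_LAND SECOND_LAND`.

Beat 0 (L): throw ball1 h=3 -> lands@3:R; in-air after throw: [b1@3:R]
Beat 1 (R): throw ball2 h=3 -> lands@4:L; in-air after throw: [b1@3:R b2@4:L]
Beat 2 (L): throw ball3 h=4 -> lands@6:L; in-air after throw: [b1@3:R b2@4:L b3@6:L]
Beat 3 (R): throw ball1 h=4 -> lands@7:R; in-air after throw: [b2@4:L b3@6:L b1@7:R]
Beat 4 (L): throw ball2 h=1 -> lands@5:R; in-air after throw: [b2@5:R b3@6:L b1@7:R]
Beat 5 (R): throw ball2 h=4 -> lands@9:R; in-air after throw: [b3@6:L b1@7:R b2@9:R]
Beat 6 (L): throw ball3 h=2 -> lands@8:L; in-air after throw: [b1@7:R b3@8:L b2@9:R]
Beat 7 (R): throw ball1 h=3 -> lands@10:L; in-air after throw: [b3@8:L b2@9:R b1@10:L]
Ball 1: thrown@0 h=3 -> first land @3; rethrown@3 h=4 -> second land @7

Answer: 3 7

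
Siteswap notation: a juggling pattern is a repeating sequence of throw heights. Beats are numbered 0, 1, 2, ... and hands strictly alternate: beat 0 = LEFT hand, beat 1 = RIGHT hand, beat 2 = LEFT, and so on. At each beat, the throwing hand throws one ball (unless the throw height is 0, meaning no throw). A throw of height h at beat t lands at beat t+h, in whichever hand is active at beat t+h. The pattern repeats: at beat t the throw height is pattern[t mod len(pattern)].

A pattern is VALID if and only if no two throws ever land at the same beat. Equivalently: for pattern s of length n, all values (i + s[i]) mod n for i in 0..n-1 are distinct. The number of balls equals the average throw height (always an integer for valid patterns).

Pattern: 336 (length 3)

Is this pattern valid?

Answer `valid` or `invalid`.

Answer: valid

Derivation:
i=0: (i + s[i]) mod n = (0 + 3) mod 3 = 0
i=1: (i + s[i]) mod n = (1 + 3) mod 3 = 1
i=2: (i + s[i]) mod n = (2 + 6) mod 3 = 2
Residues: [0, 1, 2], distinct: True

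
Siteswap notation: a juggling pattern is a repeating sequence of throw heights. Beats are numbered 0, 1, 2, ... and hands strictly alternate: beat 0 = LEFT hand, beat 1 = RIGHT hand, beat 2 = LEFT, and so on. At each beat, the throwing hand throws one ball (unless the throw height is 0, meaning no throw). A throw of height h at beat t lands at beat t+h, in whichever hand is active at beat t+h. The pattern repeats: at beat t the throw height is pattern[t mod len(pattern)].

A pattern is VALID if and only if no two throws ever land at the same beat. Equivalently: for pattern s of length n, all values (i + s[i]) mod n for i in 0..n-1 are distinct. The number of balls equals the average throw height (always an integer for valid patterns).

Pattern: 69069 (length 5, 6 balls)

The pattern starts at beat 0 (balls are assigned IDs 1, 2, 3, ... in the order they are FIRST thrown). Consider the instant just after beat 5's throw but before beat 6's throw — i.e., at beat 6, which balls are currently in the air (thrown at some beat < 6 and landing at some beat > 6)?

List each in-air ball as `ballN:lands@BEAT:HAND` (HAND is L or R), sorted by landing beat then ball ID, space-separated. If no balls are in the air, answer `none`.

Beat 0 (L): throw ball1 h=6 -> lands@6:L; in-air after throw: [b1@6:L]
Beat 1 (R): throw ball2 h=9 -> lands@10:L; in-air after throw: [b1@6:L b2@10:L]
Beat 3 (R): throw ball3 h=6 -> lands@9:R; in-air after throw: [b1@6:L b3@9:R b2@10:L]
Beat 4 (L): throw ball4 h=9 -> lands@13:R; in-air after throw: [b1@6:L b3@9:R b2@10:L b4@13:R]
Beat 5 (R): throw ball5 h=6 -> lands@11:R; in-air after throw: [b1@6:L b3@9:R b2@10:L b5@11:R b4@13:R]
Beat 6 (L): throw ball1 h=9 -> lands@15:R; in-air after throw: [b3@9:R b2@10:L b5@11:R b4@13:R b1@15:R]

Answer: ball3:lands@9:R ball2:lands@10:L ball5:lands@11:R ball4:lands@13:R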